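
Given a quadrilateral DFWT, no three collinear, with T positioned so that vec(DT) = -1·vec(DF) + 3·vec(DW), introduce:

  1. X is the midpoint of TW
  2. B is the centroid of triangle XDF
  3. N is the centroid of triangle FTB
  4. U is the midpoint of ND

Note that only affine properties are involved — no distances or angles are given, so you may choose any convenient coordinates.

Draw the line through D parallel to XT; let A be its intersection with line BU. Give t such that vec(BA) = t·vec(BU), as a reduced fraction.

Work in coordinates with D = (0, 0), F = (1, 0), W = (0, 1), T = (-1, 3).
1. X is the midpoint of TW ⇒ X = (-1/2, 2)
2. B is the centroid of triangle XDF ⇒ B = (1/6, 2/3)
3. N is the centroid of triangle FTB ⇒ N = (1/18, 11/9)
4. U is the midpoint of ND ⇒ U = (1/36, 11/18)
through D parallel to XT: direction (-1/2, 1); meets BU at A = (-1/4, 1/2)
A = B + t·(U−B) with t = 3

t = 3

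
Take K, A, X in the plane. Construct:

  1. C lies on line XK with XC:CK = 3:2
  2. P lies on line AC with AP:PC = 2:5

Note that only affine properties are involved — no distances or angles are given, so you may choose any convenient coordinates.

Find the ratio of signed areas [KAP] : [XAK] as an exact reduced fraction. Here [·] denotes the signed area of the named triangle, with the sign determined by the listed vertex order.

Set K = (0, 0), A = (1, 0), X = (0, 1); any affine frame gives the same invariant.
1. C lies on line XK with XC:CK = 3:2 ⇒ C = (0, 2/5)
2. P lies on line AC with AP:PC = 2:5 ⇒ P = (5/7, 4/35)
2·[KAP] = 4/35, 2·[XAK] = -1
[KAP]:[XAK] = 4/35:-1 = -4/35

[KAP]:[XAK] = -4/35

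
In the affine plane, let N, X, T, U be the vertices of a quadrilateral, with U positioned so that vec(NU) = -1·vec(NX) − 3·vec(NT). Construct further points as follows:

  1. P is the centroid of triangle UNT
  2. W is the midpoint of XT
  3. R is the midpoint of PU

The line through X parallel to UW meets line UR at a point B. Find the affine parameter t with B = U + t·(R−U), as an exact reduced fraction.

t = -30/7

Assign N = (0, 0), X = (1, 0), T = (0, 1), U = (-1, -3) — the answer is frame-independent, so this choice is without loss of generality.
1. P is the centroid of triangle UNT ⇒ P = (-1/3, -2/3)
2. W is the midpoint of XT ⇒ W = (1/2, 1/2)
3. R is the midpoint of PU ⇒ R = (-2/3, -11/6)
through X parallel to UW: direction (3/2, 7/2); meets UR at B = (-17/7, -8)
B = U + t·(R−U) with t = -30/7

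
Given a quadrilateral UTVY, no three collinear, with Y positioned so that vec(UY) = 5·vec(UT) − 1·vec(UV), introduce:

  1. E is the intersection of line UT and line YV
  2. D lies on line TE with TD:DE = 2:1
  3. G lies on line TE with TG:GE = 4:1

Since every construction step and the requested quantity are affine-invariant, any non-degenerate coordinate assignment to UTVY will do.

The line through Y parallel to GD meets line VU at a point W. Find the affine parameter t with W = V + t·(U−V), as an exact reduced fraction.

t = 2

Assign U = (0, 0), T = (1, 0), V = (0, 1), Y = (5, -1) — the answer is frame-independent, so this choice is without loss of generality.
1. E is the intersection of line UT and line YV ⇒ E = (5/2, 0)
2. D lies on line TE with TD:DE = 2:1 ⇒ D = (2, 0)
3. G lies on line TE with TG:GE = 4:1 ⇒ G = (11/5, 0)
through Y parallel to GD: direction (-1/5, 0); meets VU at W = (0, -1)
W = V + t·(U−V) with t = 2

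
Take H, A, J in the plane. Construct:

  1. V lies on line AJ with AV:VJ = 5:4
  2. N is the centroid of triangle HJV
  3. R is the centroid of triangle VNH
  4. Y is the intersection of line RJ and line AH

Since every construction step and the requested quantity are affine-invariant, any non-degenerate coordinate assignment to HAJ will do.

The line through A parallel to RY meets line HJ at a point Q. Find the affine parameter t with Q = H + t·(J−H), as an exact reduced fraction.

t = 13/4

Work in coordinates with H = (0, 0), A = (1, 0), J = (0, 1).
1. V lies on line AJ with AV:VJ = 5:4 ⇒ V = (4/9, 5/9)
2. N is the centroid of triangle HJV ⇒ N = (4/27, 14/27)
3. R is the centroid of triangle VNH ⇒ R = (16/81, 29/81)
4. Y is the intersection of line RJ and line AH ⇒ Y = (4/13, 0)
through A parallel to RY: direction (116/1053, -29/81); meets HJ at Q = (0, 13/4)
Q = H + t·(J−H) with t = 13/4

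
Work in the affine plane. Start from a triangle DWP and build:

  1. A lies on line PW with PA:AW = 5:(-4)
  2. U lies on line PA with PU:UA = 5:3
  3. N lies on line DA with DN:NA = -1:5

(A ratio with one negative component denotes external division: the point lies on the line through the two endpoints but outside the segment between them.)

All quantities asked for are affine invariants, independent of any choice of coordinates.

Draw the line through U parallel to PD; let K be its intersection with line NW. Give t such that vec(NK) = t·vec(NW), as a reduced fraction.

t = 35/18

Set D = (0, 0), W = (1, 0), P = (0, 1); any affine frame gives the same invariant.
1. A lies on line PW with PA:AW = 5:(-4) ⇒ A = (5, -4)
2. U lies on line PA with PU:UA = 5:3 ⇒ U = (25/8, -17/8)
3. N lies on line DA with DN:NA = -1:5 ⇒ N = (-5/4, 1)
through U parallel to PD: direction (0, -1); meets NW at K = (25/8, -17/18)
K = N + t·(W−N) with t = 35/18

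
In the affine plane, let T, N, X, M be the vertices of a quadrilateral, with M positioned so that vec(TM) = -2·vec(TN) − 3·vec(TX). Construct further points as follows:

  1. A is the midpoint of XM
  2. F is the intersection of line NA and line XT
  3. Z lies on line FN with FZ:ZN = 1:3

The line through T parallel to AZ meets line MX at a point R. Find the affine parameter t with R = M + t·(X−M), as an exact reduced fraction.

Work in coordinates with T = (0, 0), N = (1, 0), X = (0, 1), M = (-2, -3).
1. A is the midpoint of XM ⇒ A = (-1, -1)
2. F is the intersection of line NA and line XT ⇒ F = (0, -1/2)
3. Z lies on line FN with FZ:ZN = 1:3 ⇒ Z = (1/4, -3/8)
through T parallel to AZ: direction (5/4, 5/8); meets MX at R = (-2/3, -1/3)
R = M + t·(X−M) with t = 2/3

t = 2/3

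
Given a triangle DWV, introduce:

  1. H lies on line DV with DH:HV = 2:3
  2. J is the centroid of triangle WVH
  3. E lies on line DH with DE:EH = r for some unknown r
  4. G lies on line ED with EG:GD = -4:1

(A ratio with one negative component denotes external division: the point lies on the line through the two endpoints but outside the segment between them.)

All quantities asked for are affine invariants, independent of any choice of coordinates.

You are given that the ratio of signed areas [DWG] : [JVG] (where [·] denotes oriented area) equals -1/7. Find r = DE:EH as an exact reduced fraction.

Set D = (0, 0), W = (1, 0), V = (0, 1); any affine frame gives the same invariant.
1. H lies on line DV with DH:HV = 2:3 ⇒ H = (0, 2/5)
2. J is the centroid of triangle WVH ⇒ J = (1/3, 7/15)
3. With DE:EH = r, write λ = r/(r+1) so E = D + λ·(H−D); E is affine-linear in λ
4. G lies on line ED with EG:GD = -4:1 ⇒ G is an affine combination of earlier points and hence also affine-linear in λ
Every point depending on E is an affine combination of E and λ-independent points, so each such coordinate is linear in λ; the λ² term in each signed area is a multiple of (H−D)×(H−D) = 0, so 2·[DWG] and 2·[JVG] are each linear in λ. Evaluating at λ=0 and λ=1:
  2·[DWG] = -2/15·λ,   2·[JVG] = 2/45·λ + 1/3
So [DWG]:[JVG] = (-2/15·λ) / (2/45·λ + 1/3). Setting this equal to -1/7:
  -2/15·λ = -1/7·(2/45·λ + 1/3)  ⇒  λ = 3/8
Then r = λ/(1−λ) = (3/8)/(5/8) = 3/5. Check: with r = 3/5, E = (0, 3/20) and [DWG]:[JVG] = -1/7 as required.

r = 3/5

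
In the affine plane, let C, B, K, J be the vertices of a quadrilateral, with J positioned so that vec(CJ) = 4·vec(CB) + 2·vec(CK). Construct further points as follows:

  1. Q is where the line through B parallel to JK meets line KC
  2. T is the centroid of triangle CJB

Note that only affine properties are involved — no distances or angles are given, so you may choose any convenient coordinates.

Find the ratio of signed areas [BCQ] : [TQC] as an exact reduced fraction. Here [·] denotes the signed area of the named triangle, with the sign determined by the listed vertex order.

[BCQ]:[TQC] = -3/5

Assign C = (0, 0), B = (1, 0), K = (0, 1), J = (4, 2) — the answer is frame-independent, so this choice is without loss of generality.
1. Q is where the line through B parallel to JK meets line KC ⇒ Q = (0, -1/4)
2. T is the centroid of triangle CJB ⇒ T = (5/3, 2/3)
2·[BCQ] = 1/4, 2·[TQC] = -5/12
[BCQ]:[TQC] = 1/4:-5/12 = -3/5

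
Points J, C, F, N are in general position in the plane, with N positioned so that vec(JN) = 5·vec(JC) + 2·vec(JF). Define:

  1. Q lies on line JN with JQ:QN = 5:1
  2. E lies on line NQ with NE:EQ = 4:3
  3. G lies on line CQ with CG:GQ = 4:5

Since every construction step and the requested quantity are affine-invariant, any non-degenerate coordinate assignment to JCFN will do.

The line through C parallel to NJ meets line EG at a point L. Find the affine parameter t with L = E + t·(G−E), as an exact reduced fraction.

t = 9/5

Set J = (0, 0), C = (1, 0), F = (0, 1), N = (5, 2); any affine frame gives the same invariant.
1. Q lies on line JN with JQ:QN = 5:1 ⇒ Q = (25/6, 5/3)
2. E lies on line NQ with NE:EQ = 4:3 ⇒ E = (95/21, 38/21)
3. G lies on line CQ with CG:GQ = 4:5 ⇒ G = (65/27, 20/27)
through C parallel to NJ: direction (-5, -2); meets EG at L = (5/7, -4/35)
L = E + t·(G−E) with t = 9/5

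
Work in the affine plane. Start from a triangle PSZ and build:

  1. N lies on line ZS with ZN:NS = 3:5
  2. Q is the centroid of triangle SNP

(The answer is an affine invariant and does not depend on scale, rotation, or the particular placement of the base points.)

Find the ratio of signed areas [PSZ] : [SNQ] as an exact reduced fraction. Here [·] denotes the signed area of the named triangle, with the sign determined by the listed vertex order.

[PSZ]:[SNQ] = 24/5

Choose coordinates P = (0, 0), S = (1, 0), Z = (0, 1).
1. N lies on line ZS with ZN:NS = 3:5 ⇒ N = (3/8, 5/8)
2. Q is the centroid of triangle SNP ⇒ Q = (11/24, 5/24)
2·[PSZ] = 1, 2·[SNQ] = 5/24
[PSZ]:[SNQ] = 1:5/24 = 24/5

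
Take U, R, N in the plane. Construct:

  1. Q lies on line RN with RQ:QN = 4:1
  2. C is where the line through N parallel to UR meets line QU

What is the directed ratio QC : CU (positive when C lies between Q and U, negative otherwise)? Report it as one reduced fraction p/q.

QC:CU = -1/5

Choose coordinates U = (0, 0), R = (1, 0), N = (0, 1).
1. Q lies on line RN with RQ:QN = 4:1 ⇒ Q = (1/5, 4/5)
2. C is where the line through N parallel to UR meets line QU ⇒ C = (1/4, 1)
C = Q + t·(U−Q) with t = -1/4, so QC:CU = t:(1−t) = -1/4:5/4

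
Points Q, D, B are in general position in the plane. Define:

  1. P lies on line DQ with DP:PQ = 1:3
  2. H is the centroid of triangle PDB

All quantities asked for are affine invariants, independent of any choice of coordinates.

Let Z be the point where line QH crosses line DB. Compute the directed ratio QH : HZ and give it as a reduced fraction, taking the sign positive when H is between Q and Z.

QH:HZ = 11

Set Q = (0, 0), D = (1, 0), B = (0, 1); any affine frame gives the same invariant.
1. P lies on line DQ with DP:PQ = 1:3 ⇒ P = (3/4, 0)
2. H is the centroid of triangle PDB ⇒ H = (7/12, 1/3)
line QH meets DB at Z = (7/11, 4/11)
H = Q + t·(Z−Q) with t = 11/12, so QH:HZ = 11/12:1/12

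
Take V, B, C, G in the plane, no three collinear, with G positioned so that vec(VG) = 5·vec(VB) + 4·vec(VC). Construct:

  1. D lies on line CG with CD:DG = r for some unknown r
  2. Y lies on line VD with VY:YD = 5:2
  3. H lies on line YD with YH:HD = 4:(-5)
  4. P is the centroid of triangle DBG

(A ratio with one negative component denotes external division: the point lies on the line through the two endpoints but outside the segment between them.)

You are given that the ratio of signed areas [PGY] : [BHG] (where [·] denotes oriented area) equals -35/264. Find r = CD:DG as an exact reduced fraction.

r = 4

Work in coordinates with V = (0, 0), B = (1, 0), C = (0, 1), G = (5, 4).
1. With CD:DG = r, write λ = r/(r+1) so D = C + λ·(G−C); D is affine-linear in λ
2. Y lies on line VD with VY:YD = 5:2 ⇒ Y is an affine combination of earlier points and hence also affine-linear in λ
3. H lies on line YD with YH:HD = 4:(-5) ⇒ H is an affine combination of earlier points and hence also affine-linear in λ
4. P is the centroid of triangle DBG ⇒ P is an affine combination of earlier points and hence also affine-linear in λ
Every point depending on D is an affine combination of D and λ-independent points, so each such coordinate is linear in λ; the λ² term in each signed area is a multiple of (G−C)×(G−C) = 0, so 2·[PGY] and 2·[BHG] are each linear in λ. Evaluating at λ=0 and λ=1:
  2·[PGY] = -10/7·λ + 38/21,   2·[BHG] = -24/7·λ − 16/7
So [PGY]:[BHG] = (-10/7·λ + 38/21) / (-24/7·λ − 16/7). Setting this equal to -35/264:
  -10/7·λ + 38/21 = -35/264·(-24/7·λ − 16/7)  ⇒  λ = 4/5
Then r = λ/(1−λ) = (4/5)/(1/5) = 4. Check: with r = 4, D = (4, 17/5) and [PGY]:[BHG] = -35/264 as required.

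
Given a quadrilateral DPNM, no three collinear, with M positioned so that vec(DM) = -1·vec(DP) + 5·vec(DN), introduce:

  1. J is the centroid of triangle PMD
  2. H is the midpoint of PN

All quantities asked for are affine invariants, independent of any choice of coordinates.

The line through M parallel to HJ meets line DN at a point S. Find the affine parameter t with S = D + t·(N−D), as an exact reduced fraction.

t = 8/3

Set D = (0, 0), P = (1, 0), N = (0, 1), M = (-1, 5); any affine frame gives the same invariant.
1. J is the centroid of triangle PMD ⇒ J = (0, 5/3)
2. H is the midpoint of PN ⇒ H = (1/2, 1/2)
through M parallel to HJ: direction (-1/2, 7/6); meets DN at S = (0, 8/3)
S = D + t·(N−D) with t = 8/3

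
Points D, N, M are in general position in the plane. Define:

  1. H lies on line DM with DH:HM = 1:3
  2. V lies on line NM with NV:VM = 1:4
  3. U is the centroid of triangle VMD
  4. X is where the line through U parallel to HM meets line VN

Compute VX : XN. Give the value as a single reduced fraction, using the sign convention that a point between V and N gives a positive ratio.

Set D = (0, 0), N = (1, 0), M = (0, 1); any affine frame gives the same invariant.
1. H lies on line DM with DH:HM = 1:3 ⇒ H = (0, 1/4)
2. V lies on line NM with NV:VM = 1:4 ⇒ V = (4/5, 1/5)
3. U is the centroid of triangle VMD ⇒ U = (4/15, 2/5)
4. X is where the line through U parallel to HM meets line VN ⇒ X = (4/15, 11/15)
X = V + t·(N−V) with t = -8/3, so VX:XN = t:(1−t) = -8/3:11/3

VX:XN = -8/11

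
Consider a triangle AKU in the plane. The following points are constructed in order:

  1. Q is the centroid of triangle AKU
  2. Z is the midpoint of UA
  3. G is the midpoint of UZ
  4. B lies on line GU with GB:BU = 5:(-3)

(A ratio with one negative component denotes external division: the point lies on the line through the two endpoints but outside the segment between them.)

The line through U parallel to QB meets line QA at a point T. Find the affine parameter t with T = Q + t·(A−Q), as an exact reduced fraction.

Assign A = (0, 0), K = (1, 0), U = (0, 1) — the answer is frame-independent, so this choice is without loss of generality.
1. Q is the centroid of triangle AKU ⇒ Q = (1/3, 1/3)
2. Z is the midpoint of UA ⇒ Z = (0, 1/2)
3. G is the midpoint of UZ ⇒ G = (0, 3/4)
4. B lies on line GU with GB:BU = 5:(-3) ⇒ B = (0, 11/8)
through U parallel to QB: direction (-1/3, 25/24); meets QA at T = (8/33, 8/33)
T = Q + t·(A−Q) with t = 3/11

t = 3/11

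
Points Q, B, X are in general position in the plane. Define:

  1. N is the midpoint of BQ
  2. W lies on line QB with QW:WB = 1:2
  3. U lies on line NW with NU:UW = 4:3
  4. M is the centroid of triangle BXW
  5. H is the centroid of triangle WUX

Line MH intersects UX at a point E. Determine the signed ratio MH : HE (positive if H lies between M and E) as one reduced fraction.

MH:HE = -25/3

Assign Q = (0, 0), B = (1, 0), X = (0, 1) — the answer is frame-independent, so this choice is without loss of generality.
1. N is the midpoint of BQ ⇒ N = (1/2, 0)
2. W lies on line QB with QW:WB = 1:2 ⇒ W = (1/3, 0)
3. U lies on line NW with NU:UW = 4:3 ⇒ U = (17/42, 0)
4. M is the centroid of triangle BXW ⇒ M = (4/9, 1/3)
5. H is the centroid of triangle WUX ⇒ H = (31/126, 1/3)
line MH meets UX at E = (17/63, 1/3)
H = M + t·(E−M) with t = 25/22, so MH:HE = 25/22:-3/22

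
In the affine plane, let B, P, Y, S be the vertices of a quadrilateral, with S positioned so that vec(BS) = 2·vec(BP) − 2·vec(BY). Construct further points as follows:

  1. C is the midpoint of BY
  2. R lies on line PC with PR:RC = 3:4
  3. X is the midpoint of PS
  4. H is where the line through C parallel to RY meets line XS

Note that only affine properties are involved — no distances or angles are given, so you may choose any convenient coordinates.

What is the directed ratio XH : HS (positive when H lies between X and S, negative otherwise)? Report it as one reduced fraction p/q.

Choose coordinates B = (0, 0), P = (1, 0), Y = (0, 1), S = (2, -2).
1. C is the midpoint of BY ⇒ C = (0, 1/2)
2. R lies on line PC with PR:RC = 3:4 ⇒ R = (4/7, 3/14)
3. X is the midpoint of PS ⇒ X = (3/2, -1)
4. H is where the line through C parallel to RY meets line XS ⇒ H = (12/5, -14/5)
H = X + t·(S−X) with t = 9/5, so XH:HS = t:(1−t) = 9/5:-4/5

XH:HS = -9/4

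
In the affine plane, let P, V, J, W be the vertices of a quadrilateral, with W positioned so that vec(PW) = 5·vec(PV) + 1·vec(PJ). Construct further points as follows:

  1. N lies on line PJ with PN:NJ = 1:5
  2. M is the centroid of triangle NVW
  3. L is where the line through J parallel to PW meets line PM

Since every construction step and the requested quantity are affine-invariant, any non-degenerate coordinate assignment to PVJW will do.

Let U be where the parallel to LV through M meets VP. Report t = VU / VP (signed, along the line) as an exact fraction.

Assign P = (0, 0), V = (1, 0), J = (0, 1), W = (5, 1) — the answer is frame-independent, so this choice is without loss of generality.
1. N lies on line PJ with PN:NJ = 1:5 ⇒ N = (0, 1/6)
2. M is the centroid of triangle NVW ⇒ M = (2, 7/18)
3. L is where the line through J parallel to PW meets line PM ⇒ L = (-180, -35)
through M parallel to LV: direction (181, 35); meets VP at U = (-1/90, 0)
U = V + t·(P−V) with t = 91/90

t = 91/90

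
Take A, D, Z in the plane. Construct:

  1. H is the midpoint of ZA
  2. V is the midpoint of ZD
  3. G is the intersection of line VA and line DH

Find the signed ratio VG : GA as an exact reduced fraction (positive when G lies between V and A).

Choose coordinates A = (0, 0), D = (1, 0), Z = (0, 1).
1. H is the midpoint of ZA ⇒ H = (0, 1/2)
2. V is the midpoint of ZD ⇒ V = (1/2, 1/2)
3. G is the intersection of line VA and line DH ⇒ G = (1/3, 1/3)
G = V + t·(A−V) with t = 1/3, so VG:GA = t:(1−t) = 1/3:2/3

VG:GA = 1/2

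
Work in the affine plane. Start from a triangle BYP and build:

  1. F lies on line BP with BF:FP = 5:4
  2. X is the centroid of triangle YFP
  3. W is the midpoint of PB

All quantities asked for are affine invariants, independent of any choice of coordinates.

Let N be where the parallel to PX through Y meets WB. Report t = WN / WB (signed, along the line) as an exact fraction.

t = -17/9

Work in coordinates with B = (0, 0), Y = (1, 0), P = (0, 1).
1. F lies on line BP with BF:FP = 5:4 ⇒ F = (0, 5/9)
2. X is the centroid of triangle YFP ⇒ X = (1/3, 14/27)
3. W is the midpoint of PB ⇒ W = (0, 1/2)
through Y parallel to PX: direction (1/3, -13/27); meets WB at N = (0, 13/9)
N = W + t·(B−W) with t = -17/9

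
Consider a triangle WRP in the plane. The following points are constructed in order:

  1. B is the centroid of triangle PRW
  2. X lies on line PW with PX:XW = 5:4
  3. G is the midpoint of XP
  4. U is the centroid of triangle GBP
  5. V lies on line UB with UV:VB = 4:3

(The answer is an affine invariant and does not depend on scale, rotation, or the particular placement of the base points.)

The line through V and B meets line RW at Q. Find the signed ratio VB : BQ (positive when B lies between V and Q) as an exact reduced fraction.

Work in coordinates with W = (0, 0), R = (1, 0), P = (0, 1).
1. B is the centroid of triangle PRW ⇒ B = (1/3, 1/3)
2. X lies on line PW with PX:XW = 5:4 ⇒ X = (0, 4/9)
3. G is the midpoint of XP ⇒ G = (0, 13/18)
4. U is the centroid of triangle GBP ⇒ U = (1/9, 37/54)
5. V lies on line UB with UV:VB = 4:3 ⇒ V = (5/21, 61/126)
line VB meets RW at Q = (31/57, 0)
B = V + t·(Q−V) with t = 19/61, so VB:BQ = 19/61:42/61

VB:BQ = 19/42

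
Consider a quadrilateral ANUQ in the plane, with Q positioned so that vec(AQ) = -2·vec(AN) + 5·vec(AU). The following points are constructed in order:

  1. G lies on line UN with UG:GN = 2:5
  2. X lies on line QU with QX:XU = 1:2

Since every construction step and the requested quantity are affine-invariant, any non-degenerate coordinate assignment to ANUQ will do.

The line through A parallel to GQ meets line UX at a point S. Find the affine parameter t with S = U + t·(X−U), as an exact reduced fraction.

t = -6

Choose coordinates A = (0, 0), N = (1, 0), U = (0, 1), Q = (-2, 5).
1. G lies on line UN with UG:GN = 2:5 ⇒ G = (2/7, 5/7)
2. X lies on line QU with QX:XU = 1:2 ⇒ X = (-4/3, 11/3)
through A parallel to GQ: direction (-16/7, 30/7); meets UX at S = (8, -15)
S = U + t·(X−U) with t = -6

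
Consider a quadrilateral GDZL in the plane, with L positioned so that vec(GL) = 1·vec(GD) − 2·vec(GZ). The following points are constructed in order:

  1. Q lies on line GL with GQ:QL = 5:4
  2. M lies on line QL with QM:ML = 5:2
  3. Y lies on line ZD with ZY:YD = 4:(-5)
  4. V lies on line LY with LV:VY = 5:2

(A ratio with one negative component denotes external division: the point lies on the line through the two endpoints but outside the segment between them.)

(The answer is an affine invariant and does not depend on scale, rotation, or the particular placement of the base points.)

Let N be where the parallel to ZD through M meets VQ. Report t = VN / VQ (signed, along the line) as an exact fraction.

Choose coordinates G = (0, 0), D = (1, 0), Z = (0, 1), L = (1, -2).
1. Q lies on line GL with GQ:QL = 5:4 ⇒ Q = (5/9, -10/9)
2. M lies on line QL with QM:ML = 5:2 ⇒ M = (55/63, -110/63)
3. Y lies on line ZD with ZY:YD = 4:(-5) ⇒ Y = (-4, 5)
4. V lies on line LY with LV:VY = 5:2 ⇒ V = (-18/7, 3)
through M parallel to ZD: direction (1, -1); meets VQ at N = (3055/1953, -680/279)
N = V + t·(Q−V) with t = 41/31

t = 41/31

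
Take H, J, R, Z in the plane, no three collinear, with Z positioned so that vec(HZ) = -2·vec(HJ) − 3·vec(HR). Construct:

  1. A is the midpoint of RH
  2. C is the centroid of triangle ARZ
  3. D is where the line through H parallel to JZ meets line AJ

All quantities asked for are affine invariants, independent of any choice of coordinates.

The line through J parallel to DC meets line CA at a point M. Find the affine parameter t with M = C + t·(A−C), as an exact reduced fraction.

t = -2

Set H = (0, 0), J = (1, 0), R = (0, 1), Z = (-2, -3); any affine frame gives the same invariant.
1. A is the midpoint of RH ⇒ A = (0, 1/2)
2. C is the centroid of triangle ARZ ⇒ C = (-2/3, -1/2)
3. D is where the line through H parallel to JZ meets line AJ ⇒ D = (1/3, 1/3)
through J parallel to DC: direction (-1, -5/6); meets CA at M = (-2, -5/2)
M = C + t·(A−C) with t = -2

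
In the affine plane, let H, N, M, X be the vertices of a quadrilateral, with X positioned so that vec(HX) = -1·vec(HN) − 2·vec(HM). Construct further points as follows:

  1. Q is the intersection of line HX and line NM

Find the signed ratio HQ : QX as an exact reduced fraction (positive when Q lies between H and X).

HQ:QX = -1/4

Work in coordinates with H = (0, 0), N = (1, 0), M = (0, 1), X = (-1, -2).
1. Q is the intersection of line HX and line NM ⇒ Q = (1/3, 2/3)
Q = H + t·(X−H) with t = -1/3, so HQ:QX = t:(1−t) = -1/3:4/3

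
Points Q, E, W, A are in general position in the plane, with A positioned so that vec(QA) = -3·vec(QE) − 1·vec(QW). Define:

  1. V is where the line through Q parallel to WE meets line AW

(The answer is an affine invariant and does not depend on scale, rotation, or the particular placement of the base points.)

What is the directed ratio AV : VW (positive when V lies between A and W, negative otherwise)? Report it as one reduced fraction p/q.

Assign Q = (0, 0), E = (1, 0), W = (0, 1), A = (-3, -1) — the answer is frame-independent, so this choice is without loss of generality.
1. V is where the line through Q parallel to WE meets line AW ⇒ V = (-3/5, 3/5)
V = A + t·(W−A) with t = 4/5, so AV:VW = t:(1−t) = 4/5:1/5

AV:VW = 4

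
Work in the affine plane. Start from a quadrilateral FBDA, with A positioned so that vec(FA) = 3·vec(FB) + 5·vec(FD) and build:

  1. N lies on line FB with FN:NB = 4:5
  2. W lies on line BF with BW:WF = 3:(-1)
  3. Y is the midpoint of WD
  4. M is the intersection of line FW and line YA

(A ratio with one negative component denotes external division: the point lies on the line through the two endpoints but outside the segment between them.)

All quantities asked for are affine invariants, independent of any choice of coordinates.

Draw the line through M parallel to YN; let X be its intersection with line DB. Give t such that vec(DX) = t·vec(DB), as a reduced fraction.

Assign F = (0, 0), B = (1, 0), D = (0, 1), A = (3, 5) — the answer is frame-independent, so this choice is without loss of generality.
1. N lies on line FB with FN:NB = 4:5 ⇒ N = (4/9, 0)
2. W lies on line BF with BW:WF = 3:(-1) ⇒ W = (-1/2, 0)
3. Y is the midpoint of WD ⇒ Y = (-1/4, 1/2)
4. M is the intersection of line FW and line YA ⇒ M = (-11/18, 0)
through M parallel to YN: direction (25/36, -1/2); meets DB at X = (36/7, -29/7)
X = D + t·(B−D) with t = 36/7

t = 36/7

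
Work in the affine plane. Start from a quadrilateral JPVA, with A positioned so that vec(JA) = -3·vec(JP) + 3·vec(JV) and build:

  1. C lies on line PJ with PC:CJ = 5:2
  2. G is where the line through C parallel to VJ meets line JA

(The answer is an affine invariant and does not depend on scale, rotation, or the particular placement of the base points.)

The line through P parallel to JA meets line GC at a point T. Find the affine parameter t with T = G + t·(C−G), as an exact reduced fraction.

t = 7/2

Assign J = (0, 0), P = (1, 0), V = (0, 1), A = (-3, 3) — the answer is frame-independent, so this choice is without loss of generality.
1. C lies on line PJ with PC:CJ = 5:2 ⇒ C = (2/7, 0)
2. G is where the line through C parallel to VJ meets line JA ⇒ G = (2/7, -2/7)
through P parallel to JA: direction (-3, 3); meets GC at T = (2/7, 5/7)
T = G + t·(C−G) with t = 7/2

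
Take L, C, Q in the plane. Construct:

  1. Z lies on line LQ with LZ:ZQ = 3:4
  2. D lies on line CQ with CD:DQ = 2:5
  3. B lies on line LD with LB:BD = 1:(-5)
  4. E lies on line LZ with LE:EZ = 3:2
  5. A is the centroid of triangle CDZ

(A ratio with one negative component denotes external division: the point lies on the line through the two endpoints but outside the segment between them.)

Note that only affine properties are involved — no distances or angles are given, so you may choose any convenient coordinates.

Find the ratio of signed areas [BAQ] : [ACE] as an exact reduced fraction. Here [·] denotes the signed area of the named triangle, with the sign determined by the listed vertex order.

Work in coordinates with L = (0, 0), C = (1, 0), Q = (0, 1).
1. Z lies on line LQ with LZ:ZQ = 3:4 ⇒ Z = (0, 3/7)
2. D lies on line CQ with CD:DQ = 2:5 ⇒ D = (5/7, 2/7)
3. B lies on line LD with LB:BD = 1:(-5) ⇒ B = (-5/28, -1/14)
4. E lies on line LZ with LE:EZ = 3:2 ⇒ E = (0, 9/35)
5. A is the centroid of triangle CDZ ⇒ A = (4/7, 5/21)
2·[BAQ] = 110/147, 2·[ACE] = -94/735
[BAQ]:[ACE] = 110/147:-94/735 = -275/47

[BAQ]:[ACE] = -275/47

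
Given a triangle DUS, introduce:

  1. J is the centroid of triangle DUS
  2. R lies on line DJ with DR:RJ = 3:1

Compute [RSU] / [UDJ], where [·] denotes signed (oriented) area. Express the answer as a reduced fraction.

[RSU]:[UDJ] = 3/2

Work in coordinates with D = (0, 0), U = (1, 0), S = (0, 1).
1. J is the centroid of triangle DUS ⇒ J = (1/3, 1/3)
2. R lies on line DJ with DR:RJ = 3:1 ⇒ R = (1/4, 1/4)
2·[RSU] = -1/2, 2·[UDJ] = -1/3
[RSU]:[UDJ] = -1/2:-1/3 = 3/2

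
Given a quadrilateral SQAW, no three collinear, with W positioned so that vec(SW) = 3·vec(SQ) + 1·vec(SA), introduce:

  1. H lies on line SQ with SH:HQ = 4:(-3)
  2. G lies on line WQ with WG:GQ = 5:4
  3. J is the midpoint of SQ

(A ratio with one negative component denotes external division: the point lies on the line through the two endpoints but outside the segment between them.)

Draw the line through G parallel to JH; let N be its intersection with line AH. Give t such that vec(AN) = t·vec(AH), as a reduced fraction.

Set S = (0, 0), Q = (1, 0), A = (0, 1), W = (3, 1); any affine frame gives the same invariant.
1. H lies on line SQ with SH:HQ = 4:(-3) ⇒ H = (4, 0)
2. G lies on line WQ with WG:GQ = 5:4 ⇒ G = (17/9, 4/9)
3. J is the midpoint of SQ ⇒ J = (1/2, 0)
through G parallel to JH: direction (7/2, 0); meets AH at N = (20/9, 4/9)
N = A + t·(H−A) with t = 5/9

t = 5/9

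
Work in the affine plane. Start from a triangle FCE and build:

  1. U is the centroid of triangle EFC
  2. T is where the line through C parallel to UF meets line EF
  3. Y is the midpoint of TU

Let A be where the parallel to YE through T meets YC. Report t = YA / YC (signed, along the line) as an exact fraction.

t = -2/7

Set F = (0, 0), C = (1, 0), E = (0, 1); any affine frame gives the same invariant.
1. U is the centroid of triangle EFC ⇒ U = (1/3, 1/3)
2. T is where the line through C parallel to UF meets line EF ⇒ T = (0, -1)
3. Y is the midpoint of TU ⇒ Y = (1/6, -1/3)
through T parallel to YE: direction (-1/6, 4/3); meets YC at A = (-1/14, -3/7)
A = Y + t·(C−Y) with t = -2/7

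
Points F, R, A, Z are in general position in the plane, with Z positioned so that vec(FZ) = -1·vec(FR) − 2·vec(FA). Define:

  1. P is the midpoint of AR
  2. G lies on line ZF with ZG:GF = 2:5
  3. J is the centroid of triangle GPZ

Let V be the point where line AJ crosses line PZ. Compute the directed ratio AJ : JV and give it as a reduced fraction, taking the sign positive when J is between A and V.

Choose coordinates F = (0, 0), R = (1, 0), A = (0, 1), Z = (-1, -2).
1. P is the midpoint of AR ⇒ P = (1/2, 1/2)
2. G lies on line ZF with ZG:GF = 2:5 ⇒ G = (-5/7, -10/7)
3. J is the centroid of triangle GPZ ⇒ J = (-17/42, -41/42)
line AJ meets PZ at V = (-17/41, -42/41)
J = A + t·(V−A) with t = 41/42, so AJ:JV = 41/42:1/42

AJ:JV = 41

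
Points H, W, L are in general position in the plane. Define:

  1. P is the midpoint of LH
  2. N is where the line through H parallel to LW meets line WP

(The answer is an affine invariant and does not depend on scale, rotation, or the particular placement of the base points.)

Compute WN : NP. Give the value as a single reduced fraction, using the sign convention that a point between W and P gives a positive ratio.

Set H = (0, 0), W = (1, 0), L = (0, 1); any affine frame gives the same invariant.
1. P is the midpoint of LH ⇒ P = (0, 1/2)
2. N is where the line through H parallel to LW meets line WP ⇒ N = (-1, 1)
N = W + t·(P−W) with t = 2, so WN:NP = t:(1−t) = 2:-1

WN:NP = -2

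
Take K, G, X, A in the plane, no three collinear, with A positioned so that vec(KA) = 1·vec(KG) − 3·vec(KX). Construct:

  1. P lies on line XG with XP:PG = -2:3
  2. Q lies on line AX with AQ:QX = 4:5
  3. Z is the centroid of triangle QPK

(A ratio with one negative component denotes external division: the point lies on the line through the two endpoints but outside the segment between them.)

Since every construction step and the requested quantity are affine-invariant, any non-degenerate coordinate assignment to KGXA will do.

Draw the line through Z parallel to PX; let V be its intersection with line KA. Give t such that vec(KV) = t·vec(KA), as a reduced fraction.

Assign K = (0, 0), G = (1, 0), X = (0, 1), A = (1, -3) — the answer is frame-independent, so this choice is without loss of generality.
1. P lies on line XG with XP:PG = -2:3 ⇒ P = (-2, 3)
2. Q lies on line AX with AQ:QX = 4:5 ⇒ Q = (5/9, -11/9)
3. Z is the centroid of triangle QPK ⇒ Z = (-13/27, 16/27)
through Z parallel to PX: direction (2, -2); meets KA at V = (-1/18, 1/6)
V = K + t·(A−K) with t = -1/18

t = -1/18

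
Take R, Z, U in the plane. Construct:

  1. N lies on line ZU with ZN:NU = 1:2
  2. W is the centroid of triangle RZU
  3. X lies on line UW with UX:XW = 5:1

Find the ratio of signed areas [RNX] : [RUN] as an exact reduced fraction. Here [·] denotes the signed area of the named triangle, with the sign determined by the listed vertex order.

[RNX]:[RUN] = -11/36

Assign R = (0, 0), Z = (1, 0), U = (0, 1) — the answer is frame-independent, so this choice is without loss of generality.
1. N lies on line ZU with ZN:NU = 1:2 ⇒ N = (2/3, 1/3)
2. W is the centroid of triangle RZU ⇒ W = (1/3, 1/3)
3. X lies on line UW with UX:XW = 5:1 ⇒ X = (5/18, 4/9)
2·[RNX] = 11/54, 2·[RUN] = -2/3
[RNX]:[RUN] = 11/54:-2/3 = -11/36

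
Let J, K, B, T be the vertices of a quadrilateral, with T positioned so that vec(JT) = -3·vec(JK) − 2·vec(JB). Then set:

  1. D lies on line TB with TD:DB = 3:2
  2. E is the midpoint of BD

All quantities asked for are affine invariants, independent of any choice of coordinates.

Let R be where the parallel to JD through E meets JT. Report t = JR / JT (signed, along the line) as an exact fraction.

t = -1/3

Assign J = (0, 0), K = (1, 0), B = (0, 1), T = (-3, -2) — the answer is frame-independent, so this choice is without loss of generality.
1. D lies on line TB with TD:DB = 3:2 ⇒ D = (-6/5, -1/5)
2. E is the midpoint of BD ⇒ E = (-3/5, 2/5)
through E parallel to JD: direction (-6/5, -1/5); meets JT at R = (1, 2/3)
R = J + t·(T−J) with t = -1/3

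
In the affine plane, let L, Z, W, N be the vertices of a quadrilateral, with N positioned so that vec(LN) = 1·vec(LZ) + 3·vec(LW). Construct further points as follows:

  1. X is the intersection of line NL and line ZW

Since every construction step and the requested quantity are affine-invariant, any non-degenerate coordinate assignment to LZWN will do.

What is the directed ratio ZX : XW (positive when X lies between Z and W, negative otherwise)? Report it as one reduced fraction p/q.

ZX:XW = 3

Work in coordinates with L = (0, 0), Z = (1, 0), W = (0, 1), N = (1, 3).
1. X is the intersection of line NL and line ZW ⇒ X = (1/4, 3/4)
X = Z + t·(W−Z) with t = 3/4, so ZX:XW = t:(1−t) = 3/4:1/4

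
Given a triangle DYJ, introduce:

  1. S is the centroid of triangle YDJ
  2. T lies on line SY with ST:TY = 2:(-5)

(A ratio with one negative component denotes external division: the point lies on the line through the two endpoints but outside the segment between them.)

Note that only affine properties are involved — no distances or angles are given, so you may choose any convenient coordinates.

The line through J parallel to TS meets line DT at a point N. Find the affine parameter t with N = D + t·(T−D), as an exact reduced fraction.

Set D = (0, 0), Y = (1, 0), J = (0, 1); any affine frame gives the same invariant.
1. S is the centroid of triangle YDJ ⇒ S = (1/3, 1/3)
2. T lies on line SY with ST:TY = 2:(-5) ⇒ T = (-1/9, 5/9)
through J parallel to TS: direction (4/9, -2/9); meets DT at N = (-2/9, 10/9)
N = D + t·(T−D) with t = 2

t = 2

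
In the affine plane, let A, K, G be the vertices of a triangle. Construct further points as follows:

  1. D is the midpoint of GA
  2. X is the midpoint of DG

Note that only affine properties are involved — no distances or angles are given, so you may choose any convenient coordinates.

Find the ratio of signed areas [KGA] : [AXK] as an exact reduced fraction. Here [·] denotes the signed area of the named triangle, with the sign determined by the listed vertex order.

Work in coordinates with A = (0, 0), K = (1, 0), G = (0, 1).
1. D is the midpoint of GA ⇒ D = (0, 1/2)
2. X is the midpoint of DG ⇒ X = (0, 3/4)
2·[KGA] = 1, 2·[AXK] = -3/4
[KGA]:[AXK] = 1:-3/4 = -4/3

[KGA]:[AXK] = -4/3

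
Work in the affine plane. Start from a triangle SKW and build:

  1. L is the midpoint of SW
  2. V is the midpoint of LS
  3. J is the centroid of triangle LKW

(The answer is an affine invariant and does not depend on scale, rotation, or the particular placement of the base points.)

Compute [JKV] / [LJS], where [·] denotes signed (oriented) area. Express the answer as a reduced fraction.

[JKV]:[LJS] = 2

Work in coordinates with S = (0, 0), K = (1, 0), W = (0, 1).
1. L is the midpoint of SW ⇒ L = (0, 1/2)
2. V is the midpoint of LS ⇒ V = (0, 1/4)
3. J is the centroid of triangle LKW ⇒ J = (1/3, 1/2)
2·[JKV] = -1/3, 2·[LJS] = -1/6
[JKV]:[LJS] = -1/3:-1/6 = 2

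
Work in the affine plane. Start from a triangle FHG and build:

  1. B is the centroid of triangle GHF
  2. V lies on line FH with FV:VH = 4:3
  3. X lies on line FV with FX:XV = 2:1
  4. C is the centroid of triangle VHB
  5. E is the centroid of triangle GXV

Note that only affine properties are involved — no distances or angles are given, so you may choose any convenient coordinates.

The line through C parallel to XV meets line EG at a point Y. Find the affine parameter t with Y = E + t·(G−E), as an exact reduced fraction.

Set F = (0, 0), H = (1, 0), G = (0, 1); any affine frame gives the same invariant.
1. B is the centroid of triangle GHF ⇒ B = (1/3, 1/3)
2. V lies on line FH with FV:VH = 4:3 ⇒ V = (4/7, 0)
3. X lies on line FV with FX:XV = 2:1 ⇒ X = (8/21, 0)
4. C is the centroid of triangle VHB ⇒ C = (40/63, 1/9)
5. E is the centroid of triangle GXV ⇒ E = (20/63, 1/3)
through C parallel to XV: direction (4/21, 0); meets EG at Y = (80/189, 1/9)
Y = E + t·(G−E) with t = -1/3

t = -1/3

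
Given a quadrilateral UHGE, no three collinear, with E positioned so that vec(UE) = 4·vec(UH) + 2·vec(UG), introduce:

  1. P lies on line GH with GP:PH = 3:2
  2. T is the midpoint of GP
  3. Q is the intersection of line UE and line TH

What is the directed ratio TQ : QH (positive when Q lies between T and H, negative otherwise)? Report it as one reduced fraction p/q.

TQ:QH = 11/10

Assign U = (0, 0), H = (1, 0), G = (0, 1), E = (4, 2) — the answer is frame-independent, so this choice is without loss of generality.
1. P lies on line GH with GP:PH = 3:2 ⇒ P = (3/5, 2/5)
2. T is the midpoint of GP ⇒ T = (3/10, 7/10)
3. Q is the intersection of line UE and line TH ⇒ Q = (2/3, 1/3)
Q = T + t·(H−T) with t = 11/21, so TQ:QH = t:(1−t) = 11/21:10/21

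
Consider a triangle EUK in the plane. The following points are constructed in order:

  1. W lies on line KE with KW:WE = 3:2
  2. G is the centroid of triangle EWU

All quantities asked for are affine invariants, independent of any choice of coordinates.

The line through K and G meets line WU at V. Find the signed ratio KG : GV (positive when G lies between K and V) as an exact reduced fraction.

KG:GV = -11/2

Set E = (0, 0), U = (1, 0), K = (0, 1); any affine frame gives the same invariant.
1. W lies on line KE with KW:WE = 3:2 ⇒ W = (0, 2/5)
2. G is the centroid of triangle EWU ⇒ G = (1/3, 2/15)
line KG meets WU at V = (3/11, 16/55)
G = K + t·(V−K) with t = 11/9, so KG:GV = 11/9:-2/9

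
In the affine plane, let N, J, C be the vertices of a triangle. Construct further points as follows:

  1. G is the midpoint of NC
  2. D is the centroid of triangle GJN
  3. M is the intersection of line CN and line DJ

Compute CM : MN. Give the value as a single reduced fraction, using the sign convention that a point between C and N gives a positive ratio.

Set N = (0, 0), J = (1, 0), C = (0, 1); any affine frame gives the same invariant.
1. G is the midpoint of NC ⇒ G = (0, 1/2)
2. D is the centroid of triangle GJN ⇒ D = (1/3, 1/6)
3. M is the intersection of line CN and line DJ ⇒ M = (0, 1/4)
M = C + t·(N−C) with t = 3/4, so CM:MN = t:(1−t) = 3/4:1/4

CM:MN = 3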